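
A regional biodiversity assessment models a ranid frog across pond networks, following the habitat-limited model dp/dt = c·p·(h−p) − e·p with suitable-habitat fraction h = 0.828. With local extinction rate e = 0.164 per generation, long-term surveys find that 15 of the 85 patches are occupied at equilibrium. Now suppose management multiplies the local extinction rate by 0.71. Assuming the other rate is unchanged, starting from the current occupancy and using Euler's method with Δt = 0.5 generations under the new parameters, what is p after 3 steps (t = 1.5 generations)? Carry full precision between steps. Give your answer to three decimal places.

Observed p* = 15/85 = 0.17647.
Balance c(h−p*) = e gives c = e/(0.828 − 0.17647) = 0.164/0.65153 = 0.25172.
Starting from p₀ = 0.17647; update p ← p + (dp/dt)·Δt with the new parameters.
step 1: Δp = +0.00420, p = 0.18067
step 2: Δp = +0.00420, p = 0.18487
step 3: Δp = +0.00420, p = 0.18907

0.189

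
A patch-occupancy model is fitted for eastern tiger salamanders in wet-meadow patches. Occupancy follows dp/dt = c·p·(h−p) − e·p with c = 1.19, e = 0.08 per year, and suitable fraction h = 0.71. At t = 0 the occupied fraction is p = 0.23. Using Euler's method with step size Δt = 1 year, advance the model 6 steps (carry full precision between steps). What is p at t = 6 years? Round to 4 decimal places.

Update rule: p ← p + [c·p·(h−p) − e·p]·Δt with Δt = 1.
t = 1: p = 0.23000 + (+0.11298) = 0.34298
t = 2: p = 0.34298 + (+0.12236) = 0.46534
t = 3: p = 0.46534 + (+0.09826) = 0.56359
t = 4: p = 0.56359 + (+0.05311) = 0.61670
t = 5: p = 0.61670 + (+0.01914) = 0.63583
t = 6: p = 0.63583 + (+0.00525) = 0.64108

0.6411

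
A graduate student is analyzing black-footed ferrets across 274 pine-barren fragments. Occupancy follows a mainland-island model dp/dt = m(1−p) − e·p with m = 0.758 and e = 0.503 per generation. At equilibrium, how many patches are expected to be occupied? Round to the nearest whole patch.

p* = m/(m+e) = 0.758/1.2610 = 0.6011.
Expected occupied patches = N × p* = 274 × 0.6011 = 164.70 ≈ 165.

165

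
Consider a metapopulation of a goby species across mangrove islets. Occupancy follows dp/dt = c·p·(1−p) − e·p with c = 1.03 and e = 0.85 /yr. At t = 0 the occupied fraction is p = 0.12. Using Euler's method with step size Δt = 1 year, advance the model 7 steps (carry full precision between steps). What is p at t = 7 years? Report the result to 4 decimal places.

0.1560

Update rule: p ← p + [c·p·(1−p) − e·p]·Δt with Δt = 1.
  1  |  dp/dt·Δt = +0.006768  |  p_1 = 0.126768
  2  |  dp/dt·Δt = +0.006266  |  p_2 = 0.133034
  3  |  dp/dt·Δt = +0.005717  |  p_3 = 0.138751
  4  |  dp/dt·Δt = +0.005146  |  p_4 = 0.143897
  5  |  dp/dt·Δt = +0.004574  |  p_5 = 0.148471
  6  |  dp/dt·Δt = +0.004020  |  p_6 = 0.152491
  7  |  dp/dt·Δt = +0.003497  |  p_7 = 0.155988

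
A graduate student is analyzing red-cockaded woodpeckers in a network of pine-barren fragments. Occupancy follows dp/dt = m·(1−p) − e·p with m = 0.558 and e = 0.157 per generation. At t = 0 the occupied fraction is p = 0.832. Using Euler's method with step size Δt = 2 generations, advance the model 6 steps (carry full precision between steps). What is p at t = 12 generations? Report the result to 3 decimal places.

Update rule: p ← p + [m·(1−p) − e·p]·Δt with Δt = 2.
t = 2: p = 0.83200 + (-0.07376) = 0.75824
t = 4: p = 0.75824 + (+0.03172) = 0.78996
t = 6: p = 0.78996 + (-0.01364) = 0.77632
t = 8: p = 0.77632 + (+0.00586) = 0.78218
t = 10: p = 0.78218 + (-0.00252) = 0.77966
t = 12: p = 0.77966 + (+0.00108) = 0.78075

0.781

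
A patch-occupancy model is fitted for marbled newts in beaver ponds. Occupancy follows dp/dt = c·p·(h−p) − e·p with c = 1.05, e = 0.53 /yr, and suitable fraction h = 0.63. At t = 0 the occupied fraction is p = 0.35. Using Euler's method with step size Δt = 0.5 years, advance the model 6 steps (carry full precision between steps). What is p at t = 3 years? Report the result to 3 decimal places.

Update rule: p ← p + [c·p·(h−p) − e·p]·Δt with Δt = 0.5.
step 1: Δp = -0.04130, p = 0.30870
step 2: Δp = -0.02973, p = 0.27897
step 3: Δp = -0.02251, p = 0.25645
step 4: Δp = -0.01767, p = 0.23879
step 5: Δp = -0.01423, p = 0.22455
step 6: Δp = -0.01171, p = 0.21284

0.213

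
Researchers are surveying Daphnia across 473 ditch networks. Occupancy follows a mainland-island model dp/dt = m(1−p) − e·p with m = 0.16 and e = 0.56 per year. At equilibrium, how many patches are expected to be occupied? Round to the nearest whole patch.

p* = m/(m+e) = 0.16/0.7200 = 0.2222.
Expected occupied patches = N × p* = 473 × 0.2222 = 105.11 ≈ 105.

105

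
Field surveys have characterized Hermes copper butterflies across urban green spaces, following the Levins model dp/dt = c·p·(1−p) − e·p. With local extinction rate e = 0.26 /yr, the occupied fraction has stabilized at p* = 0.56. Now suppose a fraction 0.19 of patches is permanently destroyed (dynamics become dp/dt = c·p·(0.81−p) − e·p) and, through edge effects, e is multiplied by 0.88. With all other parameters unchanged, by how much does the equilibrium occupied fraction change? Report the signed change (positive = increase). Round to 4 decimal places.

-0.1372

Balance c(1−p*) = e gives c = e/(1 − 0.56000) = 0.26/0.44000 = 0.59091.
New p* = 0.81 − e/c = 0.81 − 0.22880/0.59091 = 0.42280.
Δp* = 0.42280 − 0.56000 = -0.13720.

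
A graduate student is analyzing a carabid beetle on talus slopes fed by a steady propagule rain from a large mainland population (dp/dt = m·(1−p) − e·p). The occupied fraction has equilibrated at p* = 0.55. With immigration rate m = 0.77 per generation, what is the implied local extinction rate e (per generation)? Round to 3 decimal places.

0.630

At equilibrium m(1−p*) = e·p*, so e = m(1−p*)/p*.
e = 0.77 × 0.4500 / 0.55 = 0.6300.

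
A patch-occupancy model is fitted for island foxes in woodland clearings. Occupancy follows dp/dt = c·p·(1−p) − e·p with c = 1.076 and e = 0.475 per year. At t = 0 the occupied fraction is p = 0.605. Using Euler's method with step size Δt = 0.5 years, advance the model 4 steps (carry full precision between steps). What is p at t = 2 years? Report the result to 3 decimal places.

0.569

Update rule: p ← p + [c·p·(1−p) − e·p]·Δt with Δt = 0.5.
step 1: Δp = -0.01512, p = 0.58988
step 2: Δp = -0.00994, p = 0.57994
step 3: Δp = -0.00667, p = 0.57326
step 4: Δp = -0.00454, p = 0.56873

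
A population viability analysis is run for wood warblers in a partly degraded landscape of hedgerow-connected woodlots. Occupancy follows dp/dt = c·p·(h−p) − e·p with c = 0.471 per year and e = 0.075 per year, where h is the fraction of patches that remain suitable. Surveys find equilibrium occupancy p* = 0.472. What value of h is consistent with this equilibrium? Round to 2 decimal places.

0.63

At equilibrium c(h−p*) = e, so h = p* + e/c.
h = 0.472 + 0.075/0.471 = 0.472 + 0.1592 = 0.6312.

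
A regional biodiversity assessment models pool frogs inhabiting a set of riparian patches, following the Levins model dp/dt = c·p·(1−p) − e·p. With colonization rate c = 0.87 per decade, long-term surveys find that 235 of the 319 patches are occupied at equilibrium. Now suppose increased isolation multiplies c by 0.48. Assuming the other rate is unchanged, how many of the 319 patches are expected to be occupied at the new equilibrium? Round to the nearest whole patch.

144

Observed p* = 235/319 = 0.73668.
Balance c(1−p*) = e gives e = 0.87×(1 − 0.73668) = 0.22909.
New p* = 1 − e/c = 1 − 0.22909/0.41760 = 0.45141.
Expected occupied = 319 × 0.45141 = 144.00 ≈ 144.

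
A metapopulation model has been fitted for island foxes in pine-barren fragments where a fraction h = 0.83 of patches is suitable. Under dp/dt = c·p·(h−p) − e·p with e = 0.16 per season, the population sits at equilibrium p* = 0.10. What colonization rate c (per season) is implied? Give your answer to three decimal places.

0.219

At equilibrium c(h−p*) = e, so c = e/(h−p*).
c = 0.16/(0.83 − 0.10) = 0.16/0.7300 = 0.2192.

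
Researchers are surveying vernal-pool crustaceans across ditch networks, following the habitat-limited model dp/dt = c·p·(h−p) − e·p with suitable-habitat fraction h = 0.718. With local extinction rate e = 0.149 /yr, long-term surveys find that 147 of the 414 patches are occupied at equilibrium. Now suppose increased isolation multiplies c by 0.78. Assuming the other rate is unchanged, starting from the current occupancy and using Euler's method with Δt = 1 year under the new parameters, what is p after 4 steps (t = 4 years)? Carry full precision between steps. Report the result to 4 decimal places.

Observed p* = 147/414 = 0.35507.
Balance c(h−p*) = e gives c = e/(0.718 − 0.35507) = 0.149/0.36293 = 0.41055.
Starting from p₀ = 0.35507; update p ← p + (dp/dt)·Δt with the new parameters.
p: 0.35507 → 0.34343  (Δp = -0.01164)
p: 0.34343 → 0.33346  (Δp = -0.00998)
p: 0.33346 → 0.32483  (Δp = -0.00862)
p: 0.32483 → 0.31733  (Δp = -0.00750)

0.3173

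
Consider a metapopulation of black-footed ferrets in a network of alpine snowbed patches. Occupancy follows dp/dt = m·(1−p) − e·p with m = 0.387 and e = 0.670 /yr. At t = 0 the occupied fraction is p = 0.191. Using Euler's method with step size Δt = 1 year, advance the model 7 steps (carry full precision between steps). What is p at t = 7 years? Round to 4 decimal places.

Update rule: p ← p + [m·(1−p) − e·p]·Δt with Δt = 1.
t = 1: p = 0.19100 + (+0.18511) = 0.37611
t = 2: p = 0.37611 + (-0.01055) = 0.36556
t = 3: p = 0.36556 + (+0.00060) = 0.36616
t = 4: p = 0.36616 + (-0.00003) = 0.36613
t = 5: p = 0.36613 + (+0.00000) = 0.36613
t = 6: p = 0.36613 + (-0.00000) = 0.36613
t = 7: p = 0.36613 + (+0.00000) = 0.36613

0.3661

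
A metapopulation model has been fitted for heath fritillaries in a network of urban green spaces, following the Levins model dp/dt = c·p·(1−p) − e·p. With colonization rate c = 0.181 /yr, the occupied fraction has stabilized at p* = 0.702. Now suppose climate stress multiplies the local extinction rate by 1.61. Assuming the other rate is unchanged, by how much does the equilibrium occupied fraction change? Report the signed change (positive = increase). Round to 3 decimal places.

-0.182

Balance c(1−p*) = e gives e = 0.181×(1 − 0.70200) = 0.05394.
New p* = 1 − e/c = 1 − 0.08684/0.18100 = 0.52022.
Δp* = 0.52022 − 0.70200 = -0.18178.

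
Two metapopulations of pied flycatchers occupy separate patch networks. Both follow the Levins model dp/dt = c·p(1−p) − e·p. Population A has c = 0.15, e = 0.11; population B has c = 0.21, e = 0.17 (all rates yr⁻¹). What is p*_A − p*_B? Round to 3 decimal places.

A: p*_A = 1 − 0.11/0.15 = 0.2667.
B: p*_B = 1 − 0.17/0.21 = 0.1905.
p*_A − p*_B = 0.2667 − 0.1905 = 0.0762.

0.076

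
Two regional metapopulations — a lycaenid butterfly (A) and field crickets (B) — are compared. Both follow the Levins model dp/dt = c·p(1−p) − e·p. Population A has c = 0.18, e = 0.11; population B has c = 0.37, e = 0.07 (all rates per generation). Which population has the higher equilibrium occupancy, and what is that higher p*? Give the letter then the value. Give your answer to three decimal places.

B, 0.811

A: p*_A = 1 − 0.11/0.18 = 0.3889.
B: p*_B = 1 − 0.07/0.37 = 0.8108.
B is higher at 0.8108.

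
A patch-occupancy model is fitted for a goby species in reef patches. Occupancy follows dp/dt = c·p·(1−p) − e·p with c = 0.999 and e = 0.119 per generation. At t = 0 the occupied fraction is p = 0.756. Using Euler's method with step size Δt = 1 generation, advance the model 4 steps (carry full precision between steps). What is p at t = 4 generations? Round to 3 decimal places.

0.881

Update rule: p ← p + [c·p·(1−p) − e·p]·Δt with Δt = 1.
  1  |  dp/dt·Δt = +0.094316  |  p_1 = 0.850316
  2  |  dp/dt·Δt = +0.025964  |  p_2 = 0.876280
  3  |  dp/dt·Δt = +0.004028  |  p_3 = 0.880308
  4  |  dp/dt·Δt = +0.000504  |  p_4 = 0.880812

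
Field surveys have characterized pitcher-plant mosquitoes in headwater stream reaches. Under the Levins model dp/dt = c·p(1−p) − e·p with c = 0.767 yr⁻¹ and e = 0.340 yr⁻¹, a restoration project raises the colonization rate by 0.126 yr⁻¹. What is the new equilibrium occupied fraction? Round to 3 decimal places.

0.619

Before: p* = 1 − 0.340/0.767 = 0.5567.
After the change, c = 0.893, e = 0.34, so p* = 1 − 0.34/0.893 = 0.6193.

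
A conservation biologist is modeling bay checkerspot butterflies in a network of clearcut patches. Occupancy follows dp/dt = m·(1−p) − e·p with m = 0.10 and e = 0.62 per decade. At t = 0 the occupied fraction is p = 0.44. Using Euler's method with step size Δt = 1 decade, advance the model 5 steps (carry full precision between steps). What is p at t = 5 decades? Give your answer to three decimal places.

0.139

Update rule: p ← p + [m·(1−p) − e·p]·Δt with Δt = 1.
  1  |  dp/dt·Δt = -0.216800  |  p_1 = 0.223200
  2  |  dp/dt·Δt = -0.060704  |  p_2 = 0.162496
  3  |  dp/dt·Δt = -0.016997  |  p_3 = 0.145499
  4  |  dp/dt·Δt = -0.004759  |  p_4 = 0.140740
  5  |  dp/dt·Δt = -0.001333  |  p_5 = 0.139407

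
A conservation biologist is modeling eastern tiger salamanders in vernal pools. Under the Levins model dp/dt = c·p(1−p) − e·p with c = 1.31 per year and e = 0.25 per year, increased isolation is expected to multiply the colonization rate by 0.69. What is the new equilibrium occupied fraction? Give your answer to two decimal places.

0.72

Before: p* = 1 − 0.25/1.31 = 0.8092.
After the change, c = 0.9039, e = 0.25, so p* = 1 − 0.25/0.9039 = 0.7234.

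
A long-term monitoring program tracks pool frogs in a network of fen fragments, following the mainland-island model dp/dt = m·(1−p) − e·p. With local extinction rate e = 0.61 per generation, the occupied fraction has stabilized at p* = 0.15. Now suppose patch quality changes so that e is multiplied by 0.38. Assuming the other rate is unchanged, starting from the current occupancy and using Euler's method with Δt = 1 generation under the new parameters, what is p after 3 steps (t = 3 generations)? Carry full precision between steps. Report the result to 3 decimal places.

0.269

Balance m(1−p*) = e·p* gives m = e·p*/(1−p*) = 0.61×0.15000/0.85000 = 0.10765.
Starting from p₀ = 0.15000; update p ← p + (dp/dt)·Δt with the new parameters.
step 1: Δp = +0.05673, p = 0.20673
step 2: Δp = +0.03747, p = 0.24420
step 3: Δp = +0.02475, p = 0.26896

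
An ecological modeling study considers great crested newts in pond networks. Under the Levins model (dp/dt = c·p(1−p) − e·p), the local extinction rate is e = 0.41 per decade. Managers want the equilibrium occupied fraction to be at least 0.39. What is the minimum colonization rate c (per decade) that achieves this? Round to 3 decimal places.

0.672

p* = 1 − e/c ≥ 0.39 requires e/c ≤ 0.6100, i.e. c ≥ e/0.6100.
c_min = 0.41/0.6100 = 0.6721.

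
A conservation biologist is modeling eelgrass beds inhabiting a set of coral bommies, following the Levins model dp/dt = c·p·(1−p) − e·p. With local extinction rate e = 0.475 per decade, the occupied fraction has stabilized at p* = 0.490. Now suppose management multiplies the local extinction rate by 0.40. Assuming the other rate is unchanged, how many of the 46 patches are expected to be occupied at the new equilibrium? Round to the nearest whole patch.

37

Balance c(1−p*) = e gives c = e/(1 − 0.49000) = 0.475/0.51000 = 0.93137.
New p* = 1 − e/c = 1 − 0.19000/0.93137 = 0.79600.
Expected occupied = 46 × 0.79600 = 36.62 ≈ 37.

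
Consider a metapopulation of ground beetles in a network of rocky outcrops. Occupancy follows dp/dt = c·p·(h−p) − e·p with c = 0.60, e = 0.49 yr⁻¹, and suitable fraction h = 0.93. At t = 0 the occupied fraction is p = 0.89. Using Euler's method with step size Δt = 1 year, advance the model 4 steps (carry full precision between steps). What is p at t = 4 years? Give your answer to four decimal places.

0.2764

Update rule: p ← p + [c·p·(h−p) − e·p]·Δt with Δt = 1.
t = 1: p = 0.89000 + (-0.41474) = 0.47526
t = 2: p = 0.47526 + (-0.10321) = 0.37205
t = 3: p = 0.37205 + (-0.05776) = 0.31430
t = 4: p = 0.31430 + (-0.03790) = 0.27640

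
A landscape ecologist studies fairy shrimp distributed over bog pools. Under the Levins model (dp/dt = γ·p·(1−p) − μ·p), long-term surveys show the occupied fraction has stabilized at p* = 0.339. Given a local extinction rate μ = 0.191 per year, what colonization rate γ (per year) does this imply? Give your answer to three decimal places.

0.289

At equilibrium γ(1−p*) = μ, so γ = μ/(1−p*).
γ = 0.191/(1 − 0.339) = 0.191/0.6610 = 0.2890.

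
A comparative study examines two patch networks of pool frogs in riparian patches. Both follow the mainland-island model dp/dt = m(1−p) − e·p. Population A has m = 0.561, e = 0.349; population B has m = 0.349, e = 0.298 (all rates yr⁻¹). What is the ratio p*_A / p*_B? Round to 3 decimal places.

1.143

A: p*_A = m/(m+e) = 0.561/0.9100 = 0.6165.
B: p*_B = 0.349/0.6470 = 0.5394.
p*_A / p*_B = 0.6165/0.5394 = 1.1429.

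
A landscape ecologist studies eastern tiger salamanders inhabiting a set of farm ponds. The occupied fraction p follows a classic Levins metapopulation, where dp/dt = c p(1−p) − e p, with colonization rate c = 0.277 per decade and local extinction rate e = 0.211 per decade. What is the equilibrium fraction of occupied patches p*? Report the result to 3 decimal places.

0.238

Setting dp/dt = 0 and dividing through by p* gives c·(1−p*) = e.
So p* = 1 − e/c = 1 − 0.211/0.277 = 1 − 0.7617 = 0.2383.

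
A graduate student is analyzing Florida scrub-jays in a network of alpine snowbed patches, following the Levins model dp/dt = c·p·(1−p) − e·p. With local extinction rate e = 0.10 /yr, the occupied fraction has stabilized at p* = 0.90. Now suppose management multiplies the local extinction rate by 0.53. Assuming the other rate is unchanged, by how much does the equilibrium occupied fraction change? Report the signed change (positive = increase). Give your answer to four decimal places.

Balance c(1−p*) = e gives c = e/(1 − 0.90000) = 0.10/0.10000 = 1.00000.
New p* = 1 − e/c = 1 − 0.05300/1.00000 = 0.94700.
Δp* = 0.94700 − 0.90000 = +0.04700.

0.0470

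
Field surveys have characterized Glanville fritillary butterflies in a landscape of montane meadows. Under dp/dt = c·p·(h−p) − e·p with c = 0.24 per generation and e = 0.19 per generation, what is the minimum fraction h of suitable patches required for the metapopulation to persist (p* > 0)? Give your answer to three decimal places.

0.792

p* = h − e/c is positive only when h > e/c.
h_min = e/c = 0.19/0.24 = 0.7917.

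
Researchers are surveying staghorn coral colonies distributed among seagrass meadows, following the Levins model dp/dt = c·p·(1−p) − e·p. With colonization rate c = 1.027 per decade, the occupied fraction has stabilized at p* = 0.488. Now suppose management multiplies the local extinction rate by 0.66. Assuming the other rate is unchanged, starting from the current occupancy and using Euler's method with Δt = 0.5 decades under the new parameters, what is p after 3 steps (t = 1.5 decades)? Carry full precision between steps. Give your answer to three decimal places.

0.595

Balance c(1−p*) = e gives e = 1.027×(1 − 0.48800) = 0.52582.
Starting from p₀ = 0.48800; update p ← p + (dp/dt)·Δt with the new parameters.
step 1: Δp = +0.04362, p = 0.53162
step 2: Δp = +0.03561, p = 0.56724
step 3: Δp = +0.02763, p = 0.59486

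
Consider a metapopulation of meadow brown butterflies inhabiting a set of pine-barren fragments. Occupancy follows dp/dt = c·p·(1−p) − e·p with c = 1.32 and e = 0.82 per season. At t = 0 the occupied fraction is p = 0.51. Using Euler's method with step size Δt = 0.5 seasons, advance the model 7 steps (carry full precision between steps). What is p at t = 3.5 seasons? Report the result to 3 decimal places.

Update rule: p ← p + [c·p·(1−p) − e·p]·Δt with Δt = 0.5.
t = 0.5: p = 0.51000 + (-0.04417) = 0.46583
t = 1: p = 0.46583 + (-0.02676) = 0.43907
t = 1.5: p = 0.43907 + (-0.01747) = 0.42160
t = 2: p = 0.42160 + (-0.01191) = 0.40969
t = 2.5: p = 0.40969 + (-0.00836) = 0.40133
t = 3: p = 0.40133 + (-0.00597) = 0.39536
t = 3.5: p = 0.39536 + (-0.00432) = 0.39104

0.391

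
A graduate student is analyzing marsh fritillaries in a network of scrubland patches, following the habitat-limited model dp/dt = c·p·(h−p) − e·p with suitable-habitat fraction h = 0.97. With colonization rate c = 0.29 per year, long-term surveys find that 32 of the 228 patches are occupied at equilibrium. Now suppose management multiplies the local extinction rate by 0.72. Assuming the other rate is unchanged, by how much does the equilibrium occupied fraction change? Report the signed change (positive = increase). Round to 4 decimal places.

0.2323

Observed p* = 32/228 = 0.14035.
Balance c(h−p*) = e gives e = 0.29×(0.97 − 0.14035) = 0.24060.
New p* = 0.97 − e/c = 0.97 − 0.17323/0.29000 = 0.37266.
Δp* = 0.37266 − 0.14035 = +0.23231.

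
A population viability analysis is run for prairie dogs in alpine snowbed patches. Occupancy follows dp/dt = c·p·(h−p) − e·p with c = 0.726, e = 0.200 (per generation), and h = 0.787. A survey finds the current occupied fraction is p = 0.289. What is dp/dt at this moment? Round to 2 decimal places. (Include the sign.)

Colonization term: c·p·(h−p) = 0.726×0.289×0.4980 = 0.10449.
Extinction term: e·p = 0.05780.
dp/dt = 0.10449 − 0.05780 = 0.04669.

0.05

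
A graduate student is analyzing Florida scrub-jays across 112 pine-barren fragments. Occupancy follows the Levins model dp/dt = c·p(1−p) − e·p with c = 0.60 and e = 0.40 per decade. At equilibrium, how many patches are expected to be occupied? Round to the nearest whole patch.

p* = 1 − e/c = 1 − 0.40/0.60 = 0.3333.
Expected occupied patches = N × p* = 112 × 0.3333 = 37.33 ≈ 37.

37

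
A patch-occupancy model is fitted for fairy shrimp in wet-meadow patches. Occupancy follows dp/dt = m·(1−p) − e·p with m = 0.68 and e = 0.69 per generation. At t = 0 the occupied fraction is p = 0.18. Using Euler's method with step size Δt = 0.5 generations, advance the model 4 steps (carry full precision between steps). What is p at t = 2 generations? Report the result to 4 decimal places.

0.4932

Update rule: p ← p + [m·(1−p) − e·p]·Δt with Δt = 0.5.
t = 0.5: p = 0.18000 + (+0.21670) = 0.39670
t = 1: p = 0.39670 + (+0.06826) = 0.46496
t = 1.5: p = 0.46496 + (+0.02150) = 0.48646
t = 2: p = 0.48646 + (+0.00677) = 0.49324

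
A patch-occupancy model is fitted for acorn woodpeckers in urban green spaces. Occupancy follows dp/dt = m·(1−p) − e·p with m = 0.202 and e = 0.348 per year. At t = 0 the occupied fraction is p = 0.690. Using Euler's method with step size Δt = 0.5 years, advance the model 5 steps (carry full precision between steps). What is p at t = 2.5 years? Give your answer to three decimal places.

Update rule: p ← p + [m·(1−p) − e·p]·Δt with Δt = 0.5.
  1  |  dp/dt·Δt = -0.088750  |  p_1 = 0.601250
  2  |  dp/dt·Δt = -0.064344  |  p_2 = 0.536906
  3  |  dp/dt·Δt = -0.046649  |  p_3 = 0.490257
  4  |  dp/dt·Δt = -0.033821  |  p_4 = 0.456436
  5  |  dp/dt·Δt = -0.024520  |  p_5 = 0.431916

0.432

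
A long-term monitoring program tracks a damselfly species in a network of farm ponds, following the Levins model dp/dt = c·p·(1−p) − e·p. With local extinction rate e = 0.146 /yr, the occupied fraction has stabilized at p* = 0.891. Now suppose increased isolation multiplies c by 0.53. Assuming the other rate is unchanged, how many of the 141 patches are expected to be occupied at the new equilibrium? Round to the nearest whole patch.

Balance c(1−p*) = e gives c = e/(1 − 0.89100) = 0.146/0.10900 = 1.33945.
New p* = 1 − e/c = 1 − 0.14600/0.70991 = 0.79434.
Expected occupied = 141 × 0.79434 = 112.00 ≈ 112.

112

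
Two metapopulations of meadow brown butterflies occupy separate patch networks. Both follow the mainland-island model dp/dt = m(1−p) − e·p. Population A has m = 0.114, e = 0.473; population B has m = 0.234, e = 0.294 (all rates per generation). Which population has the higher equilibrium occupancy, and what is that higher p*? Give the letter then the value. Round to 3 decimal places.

A: p*_A = m/(m+e) = 0.114/0.5870 = 0.1942.
B: p*_B = 0.234/0.5280 = 0.4432.
B is higher at 0.4432.

B, 0.443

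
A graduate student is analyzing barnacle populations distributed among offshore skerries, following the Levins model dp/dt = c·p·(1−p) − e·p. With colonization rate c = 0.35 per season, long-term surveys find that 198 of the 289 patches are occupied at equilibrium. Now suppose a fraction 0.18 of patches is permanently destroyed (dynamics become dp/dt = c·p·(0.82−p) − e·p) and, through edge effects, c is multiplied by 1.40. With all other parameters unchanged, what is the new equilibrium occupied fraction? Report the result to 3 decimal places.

Observed p* = 198/289 = 0.68512.
Balance c(1−p*) = e gives e = 0.35×(1 − 0.68512) = 0.11021.
New p* = 0.82 − e/c = 0.82 − 0.11021/0.49000 = 0.59508.

0.595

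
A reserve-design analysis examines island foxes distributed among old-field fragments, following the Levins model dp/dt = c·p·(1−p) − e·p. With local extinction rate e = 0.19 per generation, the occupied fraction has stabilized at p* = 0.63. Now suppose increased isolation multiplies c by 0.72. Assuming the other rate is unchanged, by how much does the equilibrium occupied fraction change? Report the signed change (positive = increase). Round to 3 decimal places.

Balance c(1−p*) = e gives c = e/(1 − 0.63000) = 0.19/0.37000 = 0.51351.
New p* = 1 − e/c = 1 − 0.19000/0.36973 = 0.48611.
Δp* = 0.48611 − 0.63000 = -0.14389.

-0.144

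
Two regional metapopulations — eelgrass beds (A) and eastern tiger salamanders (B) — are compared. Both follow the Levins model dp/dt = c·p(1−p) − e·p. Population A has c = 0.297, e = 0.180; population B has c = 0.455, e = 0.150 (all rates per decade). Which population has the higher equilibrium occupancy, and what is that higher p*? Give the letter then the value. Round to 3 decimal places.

B, 0.670

A: p*_A = 1 − 0.180/0.297 = 0.3939.
B: p*_B = 1 − 0.150/0.455 = 0.6703.
B is higher at 0.6703.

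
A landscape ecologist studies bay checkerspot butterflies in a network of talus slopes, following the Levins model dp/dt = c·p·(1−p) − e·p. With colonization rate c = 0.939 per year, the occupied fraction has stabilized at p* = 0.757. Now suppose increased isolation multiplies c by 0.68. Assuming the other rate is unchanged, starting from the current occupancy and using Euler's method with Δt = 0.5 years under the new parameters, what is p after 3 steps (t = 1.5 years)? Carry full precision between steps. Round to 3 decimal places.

Balance c(1−p*) = e gives e = 0.939×(1 − 0.75700) = 0.22818.
Starting from p₀ = 0.75700; update p ← p + (dp/dt)·Δt with the new parameters.
step 1: Δp = -0.02764, p = 0.72936
step 2: Δp = -0.02019, p = 0.70917
step 3: Δp = -0.01506, p = 0.69411

0.694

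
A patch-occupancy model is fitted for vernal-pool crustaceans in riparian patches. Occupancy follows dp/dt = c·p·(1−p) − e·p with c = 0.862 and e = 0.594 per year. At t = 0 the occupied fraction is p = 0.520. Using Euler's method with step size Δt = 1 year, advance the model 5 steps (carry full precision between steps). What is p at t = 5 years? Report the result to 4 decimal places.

0.3346

Update rule: p ← p + [c·p·(1−p) − e·p]·Δt with Δt = 1.
p: 0.52000 → 0.42628  (Δp = -0.09372)
p: 0.42628 → 0.38388  (Δp = -0.04239)
p: 0.38388 → 0.35973  (Δp = -0.02415)
p: 0.35973 → 0.34459  (Δp = -0.01514)
p: 0.34459 → 0.33459  (Δp = -0.01001)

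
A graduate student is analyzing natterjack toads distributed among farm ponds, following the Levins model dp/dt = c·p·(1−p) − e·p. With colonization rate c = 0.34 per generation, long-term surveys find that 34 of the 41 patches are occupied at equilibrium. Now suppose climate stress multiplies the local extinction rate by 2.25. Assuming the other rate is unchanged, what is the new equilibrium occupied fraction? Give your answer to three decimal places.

Observed p* = 34/41 = 0.82927.
Balance c(1−p*) = e gives e = 0.34×(1 − 0.82927) = 0.05805.
New p* = 1 − e/c = 1 − 0.13061/0.34000 = 0.61585.

0.616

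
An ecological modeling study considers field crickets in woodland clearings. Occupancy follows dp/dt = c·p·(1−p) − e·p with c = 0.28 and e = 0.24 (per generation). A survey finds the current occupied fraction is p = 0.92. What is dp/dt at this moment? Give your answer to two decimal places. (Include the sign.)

Colonization term: c·p·(1−p) = 0.28×0.92×0.0800 = 0.02061.
Extinction term: e·p = 0.22080.
dp/dt = 0.02061 − 0.22080 = -0.20019.

-0.20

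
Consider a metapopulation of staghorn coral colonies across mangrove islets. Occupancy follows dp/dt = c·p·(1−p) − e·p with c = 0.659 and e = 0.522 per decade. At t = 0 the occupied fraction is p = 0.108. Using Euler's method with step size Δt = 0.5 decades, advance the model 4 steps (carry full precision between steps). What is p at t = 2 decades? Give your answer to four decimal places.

0.1221

Update rule: p ← p + [c·p·(1−p) − e·p]·Δt with Δt = 0.5.
t = 0.5: p = 0.10800 + (+0.00355) = 0.11155
t = 1: p = 0.11155 + (+0.00354) = 0.11510
t = 1.5: p = 0.11510 + (+0.00352) = 0.11861
t = 2: p = 0.11861 + (+0.00349) = 0.12210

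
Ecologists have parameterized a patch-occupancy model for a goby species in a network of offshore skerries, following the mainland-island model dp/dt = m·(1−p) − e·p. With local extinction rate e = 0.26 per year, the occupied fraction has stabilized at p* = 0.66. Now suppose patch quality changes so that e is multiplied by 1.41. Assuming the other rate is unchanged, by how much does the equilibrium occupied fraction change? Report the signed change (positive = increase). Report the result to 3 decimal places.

-0.081

Balance m(1−p*) = e·p* gives m = e·p*/(1−p*) = 0.26×0.66000/0.34000 = 0.50471.
New p* = m/(m+e) = 0.50471/(0.50471+0.36660) = 0.57925.
Δp* = 0.57925 − 0.66000 = -0.08075.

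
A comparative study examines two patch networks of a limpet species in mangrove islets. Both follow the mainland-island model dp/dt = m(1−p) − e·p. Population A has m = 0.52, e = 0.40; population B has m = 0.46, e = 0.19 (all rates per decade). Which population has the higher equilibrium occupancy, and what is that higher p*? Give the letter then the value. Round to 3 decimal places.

B, 0.708

A: p*_A = m/(m+e) = 0.52/0.9200 = 0.5652.
B: p*_B = 0.46/0.6500 = 0.7077.
B is higher at 0.7077.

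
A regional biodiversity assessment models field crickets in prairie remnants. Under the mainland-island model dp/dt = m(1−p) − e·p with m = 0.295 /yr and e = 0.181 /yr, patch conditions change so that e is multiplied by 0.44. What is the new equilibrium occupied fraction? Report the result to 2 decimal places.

0.79

Before: p* = 0.295/(0.295+0.181) = 0.6197.
After: m = 0.295, e = 0.07964; p* = 0.295/0.3746 = 0.7874.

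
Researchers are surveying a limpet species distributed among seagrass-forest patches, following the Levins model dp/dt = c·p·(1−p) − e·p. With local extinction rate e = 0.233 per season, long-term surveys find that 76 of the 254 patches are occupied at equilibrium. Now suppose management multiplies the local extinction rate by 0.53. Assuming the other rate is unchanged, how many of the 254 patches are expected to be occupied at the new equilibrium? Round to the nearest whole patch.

160

Observed p* = 76/254 = 0.29921.
Balance c(1−p*) = e gives c = e/(1 − 0.29921) = 0.233/0.70079 = 0.33248.
New p* = 1 − e/c = 1 − 0.12349/0.33248 = 0.62858.
Expected occupied = 254 × 0.62858 = 159.66 ≈ 160.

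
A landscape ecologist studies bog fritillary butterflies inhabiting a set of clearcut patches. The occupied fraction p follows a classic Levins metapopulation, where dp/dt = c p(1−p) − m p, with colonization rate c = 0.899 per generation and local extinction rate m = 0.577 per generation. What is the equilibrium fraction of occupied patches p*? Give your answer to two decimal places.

0.36

At equilibrium, colonization balances extinction: c·p*·(1−p*) = m·p*.
So p* = 1 − m/c = 1 − 0.577/0.899 = 1 − 0.6418 = 0.3582.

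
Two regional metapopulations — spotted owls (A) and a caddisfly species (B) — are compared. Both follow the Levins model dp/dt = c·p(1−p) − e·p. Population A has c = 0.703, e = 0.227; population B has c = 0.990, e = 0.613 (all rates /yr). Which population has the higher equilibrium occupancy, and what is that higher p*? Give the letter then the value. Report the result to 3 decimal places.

A: p*_A = 1 − 0.227/0.703 = 0.6771.
B: p*_B = 1 − 0.613/0.990 = 0.3808.
A is higher at 0.6771.

A, 0.677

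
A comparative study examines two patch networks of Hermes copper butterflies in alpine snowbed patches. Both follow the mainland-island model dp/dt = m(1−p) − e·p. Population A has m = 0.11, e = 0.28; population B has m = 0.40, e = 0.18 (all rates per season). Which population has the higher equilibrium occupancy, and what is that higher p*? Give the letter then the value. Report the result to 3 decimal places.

A: p*_A = m/(m+e) = 0.11/0.3900 = 0.2821.
B: p*_B = 0.40/0.5800 = 0.6897.
B is higher at 0.6897.

B, 0.690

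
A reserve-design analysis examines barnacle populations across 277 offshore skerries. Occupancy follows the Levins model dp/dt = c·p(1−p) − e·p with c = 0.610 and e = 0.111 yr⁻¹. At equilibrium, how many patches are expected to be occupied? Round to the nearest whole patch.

227

p* = 1 − e/c = 1 − 0.111/0.610 = 0.8180.
Expected occupied patches = N × p* = 277 × 0.8180 = 226.60 ≈ 227.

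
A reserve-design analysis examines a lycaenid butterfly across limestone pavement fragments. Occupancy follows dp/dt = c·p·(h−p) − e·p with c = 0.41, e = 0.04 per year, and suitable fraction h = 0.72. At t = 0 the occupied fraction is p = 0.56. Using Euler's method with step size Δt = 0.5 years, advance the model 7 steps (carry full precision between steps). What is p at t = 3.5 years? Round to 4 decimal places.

Update rule: p ← p + [c·p·(h−p) − e·p]·Δt with Δt = 0.5.
t = 0.5: p = 0.56000 + (+0.00717) = 0.56717
t = 1: p = 0.56717 + (+0.00643) = 0.57359
t = 1.5: p = 0.57359 + (+0.00574) = 0.57934
t = 2: p = 0.57934 + (+0.00512) = 0.58446
t = 2.5: p = 0.58446 + (+0.00455) = 0.58901
t = 3: p = 0.58901 + (+0.00404) = 0.59304
t = 3.5: p = 0.59304 + (+0.00357) = 0.59662

0.5966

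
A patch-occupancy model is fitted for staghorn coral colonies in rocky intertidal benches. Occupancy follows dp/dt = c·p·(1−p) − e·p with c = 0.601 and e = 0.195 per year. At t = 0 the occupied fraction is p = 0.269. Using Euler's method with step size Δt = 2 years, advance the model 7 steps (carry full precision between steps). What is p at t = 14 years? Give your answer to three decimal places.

Update rule: p ← p + [c·p·(1−p) − e·p]·Δt with Δt = 2.
p: 0.26900 → 0.40045  (Δp = +0.13145)
p: 0.40045 → 0.53286  (Δp = +0.13241)
p: 0.53286 → 0.62425  (Δp = +0.09139)
p: 0.62425 → 0.66274  (Δp = +0.03849)
p: 0.66274 → 0.67294  (Δp = +0.01020)
p: 0.67294 → 0.67504  (Δp = +0.00211)
p: 0.67504 → 0.67545  (Δp = +0.00040)

0.675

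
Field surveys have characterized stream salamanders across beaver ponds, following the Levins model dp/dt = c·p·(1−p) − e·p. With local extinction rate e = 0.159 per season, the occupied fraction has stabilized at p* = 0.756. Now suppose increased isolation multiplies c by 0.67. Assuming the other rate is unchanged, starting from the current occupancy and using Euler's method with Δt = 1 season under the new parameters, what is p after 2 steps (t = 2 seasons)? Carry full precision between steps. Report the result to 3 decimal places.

Balance c(1−p*) = e gives c = e/(1 − 0.75600) = 0.159/0.24400 = 0.65164.
Starting from p₀ = 0.75600; update p ← p + (dp/dt)·Δt with the new parameters.
  1  |  dp/dt·Δt = -0.039667  |  p_1 = 0.716333
  2  |  dp/dt·Δt = -0.025180  |  p_2 = 0.691153

0.691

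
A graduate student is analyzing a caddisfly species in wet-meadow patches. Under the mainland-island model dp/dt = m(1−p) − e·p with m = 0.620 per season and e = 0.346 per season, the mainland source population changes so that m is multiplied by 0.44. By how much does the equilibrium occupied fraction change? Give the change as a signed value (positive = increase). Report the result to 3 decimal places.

-0.201

Before: p* = 0.620/(0.620+0.346) = 0.6418.
After: m = 0.2728, e = 0.346; p* = 0.2728/0.6188 = 0.4409.
Δp* = 0.4409 − 0.6418 = -0.2010.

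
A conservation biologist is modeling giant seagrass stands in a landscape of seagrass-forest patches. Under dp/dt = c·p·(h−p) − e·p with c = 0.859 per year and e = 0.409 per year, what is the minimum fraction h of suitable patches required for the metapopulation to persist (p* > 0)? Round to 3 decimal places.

0.476

p* = h − e/c is positive only when h > e/c.
h_min = e/c = 0.409/0.859 = 0.4761.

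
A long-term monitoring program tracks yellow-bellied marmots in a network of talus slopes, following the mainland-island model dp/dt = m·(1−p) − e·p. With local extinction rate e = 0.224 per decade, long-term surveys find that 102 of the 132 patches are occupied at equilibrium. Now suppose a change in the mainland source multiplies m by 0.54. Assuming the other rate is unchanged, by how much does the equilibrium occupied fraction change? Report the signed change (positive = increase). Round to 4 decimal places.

Observed p* = 102/132 = 0.77273.
Balance m(1−p*) = e·p* gives m = e·p*/(1−p*) = 0.224×0.77273/0.22727 = 0.76161.
New p* = m/(m+e) = 0.41127/(0.41127+0.22400) = 0.64739.
Δp* = 0.64739 − 0.77273 = -0.12534.

-0.1253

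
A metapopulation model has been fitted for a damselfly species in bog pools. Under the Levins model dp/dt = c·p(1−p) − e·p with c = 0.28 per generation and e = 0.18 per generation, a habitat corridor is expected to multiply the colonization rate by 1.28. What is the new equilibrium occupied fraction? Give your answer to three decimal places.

Before: p* = 1 − 0.18/0.28 = 0.3571.
After the change, c = 0.3584, e = 0.18, so p* = 1 − 0.18/0.3584 = 0.4978.

0.498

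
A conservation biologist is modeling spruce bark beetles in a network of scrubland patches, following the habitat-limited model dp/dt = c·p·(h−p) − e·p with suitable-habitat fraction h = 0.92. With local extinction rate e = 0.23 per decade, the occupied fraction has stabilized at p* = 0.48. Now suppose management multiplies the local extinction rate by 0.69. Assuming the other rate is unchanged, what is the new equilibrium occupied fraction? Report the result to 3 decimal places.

Balance c(h−p*) = e gives c = e/(0.92 − 0.48000) = 0.23/0.44000 = 0.52273.
New p* = 0.92 − e/c = 0.92 − 0.15870/0.52273 = 0.61640.

0.616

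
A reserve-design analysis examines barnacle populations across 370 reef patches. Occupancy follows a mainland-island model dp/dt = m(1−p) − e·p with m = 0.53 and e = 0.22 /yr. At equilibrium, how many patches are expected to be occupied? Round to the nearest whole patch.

261

p* = m/(m+e) = 0.53/0.7500 = 0.7067.
Expected occupied patches = N × p* = 370 × 0.7067 = 261.47 ≈ 261.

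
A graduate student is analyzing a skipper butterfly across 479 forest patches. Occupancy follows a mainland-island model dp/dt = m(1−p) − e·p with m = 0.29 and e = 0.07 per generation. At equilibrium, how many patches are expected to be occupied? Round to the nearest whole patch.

p* = m/(m+e) = 0.29/0.3600 = 0.8056.
Expected occupied patches = N × p* = 479 × 0.8056 = 385.86 ≈ 386.

386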